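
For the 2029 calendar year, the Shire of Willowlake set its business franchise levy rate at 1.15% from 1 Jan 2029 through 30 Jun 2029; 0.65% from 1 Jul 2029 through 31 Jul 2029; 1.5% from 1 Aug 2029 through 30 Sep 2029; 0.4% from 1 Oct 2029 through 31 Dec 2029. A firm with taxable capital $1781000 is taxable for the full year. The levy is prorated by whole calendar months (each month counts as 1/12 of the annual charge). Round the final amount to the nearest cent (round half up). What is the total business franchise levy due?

1 Jan – 30 Jun 2029: 6 months at 1.15% → $1781000 × 1.15% × 6/12 = $10240.7500
1 Jul – 31 Jul 2029: 1 month at 0.65% → $1781000 × 0.65% × 1/12 = $964.7083
1 Aug – 30 Sep 2029: 2 months at 1.5% → $1781000 × 1.5% × 2/12 = $4452.5000
1 Oct – 31 Dec 2029: 3 months at 0.4% → $1781000 × 0.4% × 3/12 = $1781.0000
Total = $17438.9583

$17438.96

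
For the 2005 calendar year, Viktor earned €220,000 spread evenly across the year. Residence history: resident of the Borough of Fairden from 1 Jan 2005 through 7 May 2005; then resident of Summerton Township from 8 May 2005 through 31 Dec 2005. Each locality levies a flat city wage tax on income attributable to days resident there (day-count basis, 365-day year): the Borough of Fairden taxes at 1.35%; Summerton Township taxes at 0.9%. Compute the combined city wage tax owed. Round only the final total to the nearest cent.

€2,324.47

The Borough of Fairden, 1 Jan – 7 May 2005: 127 days → €220,000 × 1.35% × 127/365 = €1,033.3973
Summerton Township, 8 May – 31 Dec 2005: 238 days → €220,000 × 0.9% × 238/365 = €1,291.0685
Total = €2,324.4658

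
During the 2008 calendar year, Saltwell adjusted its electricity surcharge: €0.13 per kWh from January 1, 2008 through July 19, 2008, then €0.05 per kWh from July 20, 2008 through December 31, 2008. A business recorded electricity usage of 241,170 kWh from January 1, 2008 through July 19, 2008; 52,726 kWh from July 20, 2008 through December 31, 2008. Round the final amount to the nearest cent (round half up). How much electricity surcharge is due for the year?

January 1 – July 19, 2008: 241,170 kWh at €0.13/kWh → €31352.10
July 20 – December 31, 2008: 52,726 kWh at €0.05/kWh → €2636.30

€33988.40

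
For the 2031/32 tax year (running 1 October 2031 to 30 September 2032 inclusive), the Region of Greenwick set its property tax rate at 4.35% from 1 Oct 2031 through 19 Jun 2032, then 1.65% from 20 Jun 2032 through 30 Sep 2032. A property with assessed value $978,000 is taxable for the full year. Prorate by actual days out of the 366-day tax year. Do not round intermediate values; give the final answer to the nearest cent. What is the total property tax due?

1 Oct 2031 – 19 Jun 2032: 263 days at 4.35% → $978,000 × 4.35% × 263/366 = $30,570.5164
20 Jun – 30 Sep 2032: 103 days at 1.65% → $978,000 × 1.65% × 103/366 = $4,541.2869
Total = $35,111.8033

$35,111.80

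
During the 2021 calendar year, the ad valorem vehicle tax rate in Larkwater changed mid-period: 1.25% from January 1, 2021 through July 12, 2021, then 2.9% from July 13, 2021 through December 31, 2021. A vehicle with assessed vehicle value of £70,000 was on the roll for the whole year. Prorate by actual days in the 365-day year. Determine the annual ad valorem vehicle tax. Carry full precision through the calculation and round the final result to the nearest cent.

January 1 – July 12, 2021: 193 days at 1.25% → £70,000 × 1.25% × 193/365 = £462.6712
July 13 – December 31, 2021: 172 days at 2.9% → £70,000 × 2.9% × 172/365 = £956.6027
Total = £1,419.2740

£1,419.27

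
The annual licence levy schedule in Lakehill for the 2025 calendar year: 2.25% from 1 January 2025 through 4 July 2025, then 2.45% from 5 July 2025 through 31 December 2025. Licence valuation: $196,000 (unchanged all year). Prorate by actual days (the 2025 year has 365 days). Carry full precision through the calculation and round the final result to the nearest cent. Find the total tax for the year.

1 January – 4 July 2025: 185 days at 2.25% → $196,000 × 2.25% × 185/365 = $2,235.2055
5 July – 31 December 2025: 180 days at 2.45% → $196,000 × 2.45% × 180/365 = $2,368.1096
Total = $4,603.3151

$4,603.32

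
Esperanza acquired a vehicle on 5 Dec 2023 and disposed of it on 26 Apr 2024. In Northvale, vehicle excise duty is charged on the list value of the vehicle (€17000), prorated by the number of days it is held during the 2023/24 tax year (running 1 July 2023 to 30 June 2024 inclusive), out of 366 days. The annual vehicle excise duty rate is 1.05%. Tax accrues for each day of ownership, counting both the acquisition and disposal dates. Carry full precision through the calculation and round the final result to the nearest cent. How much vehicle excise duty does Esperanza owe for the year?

Days held (5 Dec 2023 – 26 Apr 2024): 144 out of 366
Tax = €17000 × 1.05% × 144/366 = €70.2295

€70.23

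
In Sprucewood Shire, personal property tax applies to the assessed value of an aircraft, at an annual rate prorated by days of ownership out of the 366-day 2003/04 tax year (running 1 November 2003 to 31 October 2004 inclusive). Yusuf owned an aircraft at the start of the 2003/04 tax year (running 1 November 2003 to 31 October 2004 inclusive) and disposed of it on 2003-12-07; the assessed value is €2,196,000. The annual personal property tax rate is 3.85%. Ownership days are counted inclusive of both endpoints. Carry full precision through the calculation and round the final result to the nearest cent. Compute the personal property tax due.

€8,547.00

Days held (2003-11-01 to 2003-12-07): 37 out of 366
Tax = €2,196,000 × 3.85% × 37/366 = €8,547.0000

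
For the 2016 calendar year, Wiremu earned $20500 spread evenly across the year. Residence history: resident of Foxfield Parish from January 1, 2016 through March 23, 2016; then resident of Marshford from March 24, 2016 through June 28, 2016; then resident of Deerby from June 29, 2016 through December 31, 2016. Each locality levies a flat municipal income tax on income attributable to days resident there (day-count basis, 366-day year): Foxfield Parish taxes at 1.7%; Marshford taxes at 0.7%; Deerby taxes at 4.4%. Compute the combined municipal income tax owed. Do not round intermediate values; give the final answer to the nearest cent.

$575.46

Foxfield Parish, January 1 – March 23, 2016: 83 days → $20500 × 1.7% × 83/366 = $79.0314
Marshford, March 24 – June 28, 2016: 97 days → $20500 × 0.7% × 97/366 = $38.0314
Deerby, June 29 – December 31, 2016: 186 days → $20500 × 4.4% × 186/366 = $458.3934
Total = $575.4563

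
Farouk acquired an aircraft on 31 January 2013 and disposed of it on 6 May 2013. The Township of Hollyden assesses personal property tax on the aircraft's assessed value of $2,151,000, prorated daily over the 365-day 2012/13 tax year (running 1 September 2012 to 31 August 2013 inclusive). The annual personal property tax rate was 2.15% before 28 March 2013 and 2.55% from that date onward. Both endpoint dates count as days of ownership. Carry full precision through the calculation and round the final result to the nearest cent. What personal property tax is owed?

$13,106.37

31 January – 27 March 2013: 56 days at 2.15% → $2,151,000 × 2.15% × 56/365 = $7,095.3534
28 March – 6 May 2013: 40 days at 2.55% → $2,151,000 × 2.55% × 40/365 = $6,011.0137
Total = $13,106.3671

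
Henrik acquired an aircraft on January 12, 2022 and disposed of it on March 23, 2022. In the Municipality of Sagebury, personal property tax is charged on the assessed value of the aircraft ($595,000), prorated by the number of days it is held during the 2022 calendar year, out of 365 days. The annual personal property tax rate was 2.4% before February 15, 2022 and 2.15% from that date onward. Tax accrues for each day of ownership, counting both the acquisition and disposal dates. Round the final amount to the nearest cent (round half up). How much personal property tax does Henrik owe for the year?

January 12 – February 14, 2022: 34 days at 2.4% → $595,000 × 2.4% × 34/365 = $1,330.1918
February 15 – March 23, 2022: 37 days at 2.15% → $595,000 × 2.15% × 37/365 = $1,296.7740
Total = $2,626.9658

$2,626.97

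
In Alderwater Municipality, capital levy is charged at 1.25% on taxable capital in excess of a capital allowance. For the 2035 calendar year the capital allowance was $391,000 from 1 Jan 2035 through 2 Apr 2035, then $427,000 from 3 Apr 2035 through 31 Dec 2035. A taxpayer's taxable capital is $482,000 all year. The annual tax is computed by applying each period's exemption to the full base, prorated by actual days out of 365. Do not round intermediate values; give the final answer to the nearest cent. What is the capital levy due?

$800.92

1 Jan – 2 Apr 2035: 92 days, exemption $391,000 → ($482,000 − $391,000) × 1.25% × 92/365 = $286.7123
3 Apr – 31 Dec 2035: 273 days, exemption $427,000 → ($482,000 − $427,000) × 1.25% × 273/365 = $514.2123
Total = $800.9247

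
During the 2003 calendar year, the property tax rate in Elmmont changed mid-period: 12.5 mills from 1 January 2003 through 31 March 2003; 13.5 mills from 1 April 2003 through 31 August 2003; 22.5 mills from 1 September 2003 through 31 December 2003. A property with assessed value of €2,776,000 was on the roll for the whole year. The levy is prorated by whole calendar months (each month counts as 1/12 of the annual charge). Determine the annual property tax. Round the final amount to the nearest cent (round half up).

€45,110.00

1 January – 31 March 2003: 3 months at 12.5 mills → €2,776,000 × 1.25% × 3/12 = €8,675.0000
1 April – 31 August 2003: 5 months at 13.5 mills → €2,776,000 × 1.35% × 5/12 = €15,615.0000
1 September – 31 December 2003: 4 months at 22.5 mills → €2,776,000 × 2.25% × 4/12 = €20,820.0000
Total = €45,110.0000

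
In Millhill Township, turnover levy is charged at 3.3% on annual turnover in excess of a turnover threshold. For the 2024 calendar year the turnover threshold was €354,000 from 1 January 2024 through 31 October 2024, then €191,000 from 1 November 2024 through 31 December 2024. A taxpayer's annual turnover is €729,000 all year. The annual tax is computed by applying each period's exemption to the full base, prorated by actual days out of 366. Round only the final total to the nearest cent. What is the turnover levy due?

€13,271.50

1 January – 31 October 2024: 305 days, exemption €354,000 → (€729,000 − €354,000) × 3.3% × 305/366 = €10,312.5000
1 November – 31 December 2024: 61 days, exemption €191,000 → (€729,000 − €191,000) × 3.3% × 61/366 = €2,959.0000
Total = €13,271.5000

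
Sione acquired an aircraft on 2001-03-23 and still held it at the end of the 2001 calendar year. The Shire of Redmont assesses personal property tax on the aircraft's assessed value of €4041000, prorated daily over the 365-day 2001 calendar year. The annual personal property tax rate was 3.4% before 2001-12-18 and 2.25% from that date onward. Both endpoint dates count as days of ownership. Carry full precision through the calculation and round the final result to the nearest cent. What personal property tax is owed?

€105121.36

2001-03-23 to 2001-12-17: 270 days at 3.4% → €4041000 × 3.4% × 270/365 = €101633.9178
2001-12-18 to 2001-12-31: 14 days at 2.25% → €4041000 × 2.25% × 14/365 = €3487.4384
Total = €105121.3562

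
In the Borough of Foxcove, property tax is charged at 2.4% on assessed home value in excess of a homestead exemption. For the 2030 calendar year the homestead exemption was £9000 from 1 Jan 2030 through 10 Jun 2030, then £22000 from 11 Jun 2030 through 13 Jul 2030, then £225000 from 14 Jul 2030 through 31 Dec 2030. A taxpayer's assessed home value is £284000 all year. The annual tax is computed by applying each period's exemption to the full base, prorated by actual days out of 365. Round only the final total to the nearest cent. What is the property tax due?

1 Jan – 10 Jun 2030: 161 days, exemption £9000 → (£284000 − £9000) × 2.4% × 161/365 = £2911.2329
11 Jun – 13 Jul 2030: 33 days, exemption £22000 → (£284000 − £22000) × 2.4% × 33/365 = £568.5041
14 Jul – 31 Dec 2030: 171 days, exemption £225000 → (£284000 − £225000) × 2.4% × 171/365 = £663.3863
Total = £4143.1233

£4143.12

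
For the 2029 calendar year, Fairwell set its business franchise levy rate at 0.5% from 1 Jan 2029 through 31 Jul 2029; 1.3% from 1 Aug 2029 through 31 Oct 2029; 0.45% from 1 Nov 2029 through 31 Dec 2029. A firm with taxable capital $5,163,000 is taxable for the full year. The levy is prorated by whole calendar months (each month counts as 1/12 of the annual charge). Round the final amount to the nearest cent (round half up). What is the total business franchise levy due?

$35,710.75

1 Jan – 31 Jul 2029: 7 months at 0.5% → $5,163,000 × 0.5% × 7/12 = $15,058.7500
1 Aug – 31 Oct 2029: 3 months at 1.3% → $5,163,000 × 1.3% × 3/12 = $16,779.7500
1 Nov – 31 Dec 2029: 2 months at 0.45% → $5,163,000 × 0.45% × 2/12 = $3,872.2500
Total = $35,710.7500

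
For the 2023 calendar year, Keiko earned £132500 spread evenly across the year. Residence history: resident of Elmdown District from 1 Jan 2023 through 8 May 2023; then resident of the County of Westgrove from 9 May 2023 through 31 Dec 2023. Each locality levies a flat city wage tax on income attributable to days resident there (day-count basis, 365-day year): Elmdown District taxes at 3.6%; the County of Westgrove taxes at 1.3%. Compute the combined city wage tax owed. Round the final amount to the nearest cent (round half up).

Elmdown District, 1 Jan – 8 May 2023: 128 days → £132500 × 3.6% × 128/365 = £1672.7671
The County of Westgrove, 9 May – 31 Dec 2023: 237 days → £132500 × 1.3% × 237/365 = £1118.4452
Total = £2791.2123

£2791.21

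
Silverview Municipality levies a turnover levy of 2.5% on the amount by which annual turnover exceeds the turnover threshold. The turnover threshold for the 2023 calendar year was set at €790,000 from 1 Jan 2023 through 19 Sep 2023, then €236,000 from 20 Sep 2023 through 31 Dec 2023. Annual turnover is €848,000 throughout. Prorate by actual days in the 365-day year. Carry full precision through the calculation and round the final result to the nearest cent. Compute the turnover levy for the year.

1 Jan – 19 Sep 2023: 262 days, exemption €790,000 → (€848,000 − €790,000) × 2.5% × 262/365 = €1,040.8219
20 Sep – 31 Dec 2023: 103 days, exemption €236,000 → (€848,000 − €236,000) × 2.5% × 103/365 = €4,317.5342
Total = €5,358.3562

€5,358.36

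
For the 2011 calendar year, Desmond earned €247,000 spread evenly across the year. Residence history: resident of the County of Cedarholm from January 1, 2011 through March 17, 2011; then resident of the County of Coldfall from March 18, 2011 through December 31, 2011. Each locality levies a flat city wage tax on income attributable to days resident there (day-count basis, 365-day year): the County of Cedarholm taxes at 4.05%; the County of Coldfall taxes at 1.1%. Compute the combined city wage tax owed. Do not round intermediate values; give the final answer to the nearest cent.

The County of Cedarholm, January 1 – March 17, 2011: 76 days → €247,000 × 4.05% × 76/365 = €2,082.9205
The County of Coldfall, March 18 – December 31, 2011: 289 days → €247,000 × 1.1% × 289/365 = €2,151.2685
Total = €4,234.1890

€4,234.19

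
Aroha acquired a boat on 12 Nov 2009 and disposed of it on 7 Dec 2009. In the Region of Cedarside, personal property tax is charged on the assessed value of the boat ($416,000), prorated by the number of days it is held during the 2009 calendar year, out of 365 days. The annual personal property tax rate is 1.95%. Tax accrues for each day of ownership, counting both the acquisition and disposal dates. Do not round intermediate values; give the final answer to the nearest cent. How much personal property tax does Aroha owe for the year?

$577.84

Days held (12 Nov – 7 Dec 2009): 26 out of 365
Tax = $416,000 × 1.95% × 26/365 = $577.8411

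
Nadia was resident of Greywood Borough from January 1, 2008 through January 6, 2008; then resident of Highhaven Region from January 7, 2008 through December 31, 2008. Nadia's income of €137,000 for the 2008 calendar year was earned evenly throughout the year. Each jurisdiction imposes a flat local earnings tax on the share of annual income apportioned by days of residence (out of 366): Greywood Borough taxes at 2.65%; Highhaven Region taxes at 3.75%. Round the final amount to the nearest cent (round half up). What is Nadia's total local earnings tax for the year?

€5,112.80

Greywood Borough, January 1 – January 6, 2008: 6 days → €137,000 × 2.65% × 6/366 = €59.5164
Highhaven Region, January 7 – December 31, 2008: 360 days → €137,000 × 3.75% × 360/366 = €5,053.2787
Total = €5,112.7951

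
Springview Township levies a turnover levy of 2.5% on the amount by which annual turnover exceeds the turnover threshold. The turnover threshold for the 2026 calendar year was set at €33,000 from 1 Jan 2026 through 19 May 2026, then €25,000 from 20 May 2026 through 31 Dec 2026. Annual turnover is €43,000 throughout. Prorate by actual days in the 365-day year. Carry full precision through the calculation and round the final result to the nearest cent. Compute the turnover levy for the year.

€373.84

1 Jan – 19 May 2026: 139 days, exemption €33,000 → (€43,000 − €33,000) × 2.5% × 139/365 = €95.2055
20 May – 31 Dec 2026: 226 days, exemption €25,000 → (€43,000 − €25,000) × 2.5% × 226/365 = €278.6301
Total = €373.8356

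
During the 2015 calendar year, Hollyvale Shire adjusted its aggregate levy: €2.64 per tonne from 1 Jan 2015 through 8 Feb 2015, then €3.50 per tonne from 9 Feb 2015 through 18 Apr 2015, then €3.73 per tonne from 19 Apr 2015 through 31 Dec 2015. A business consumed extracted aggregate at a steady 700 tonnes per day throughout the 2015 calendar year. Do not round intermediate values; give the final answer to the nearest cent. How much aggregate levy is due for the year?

1 Jan – 8 Feb 2015: 39 days × 700 tonnes/day = 27,300 tonnes at €2.64/tonne → €72,072.00
9 Feb – 18 Apr 2015: 69 days × 700 tonnes/day = 48,300 tonnes at €3.50/tonne → €169,050.00
19 Apr – 31 Dec 2015: 257 days × 700 tonnes/day = 179,900 tonnes at €3.73/tonne → €671,027.00

€912,149.00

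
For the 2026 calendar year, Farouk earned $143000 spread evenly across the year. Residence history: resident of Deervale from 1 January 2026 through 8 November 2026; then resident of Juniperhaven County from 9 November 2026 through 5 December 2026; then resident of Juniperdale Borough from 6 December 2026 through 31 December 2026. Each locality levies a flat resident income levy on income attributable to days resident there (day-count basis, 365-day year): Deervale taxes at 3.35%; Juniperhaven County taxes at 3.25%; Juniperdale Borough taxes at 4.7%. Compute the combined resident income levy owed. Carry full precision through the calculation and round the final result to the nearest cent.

$4917.44

Deervale, 1 January – 8 November 2026: 312 days → $143000 × 3.35% × 312/365 = $4094.8932
Juniperhaven County, 9 November – 5 December 2026: 27 days → $143000 × 3.25% × 27/365 = $343.7877
Juniperdale Borough, 6 December – 31 December 2026: 26 days → $143000 × 4.7% × 26/365 = $478.7562
Total = $4917.4370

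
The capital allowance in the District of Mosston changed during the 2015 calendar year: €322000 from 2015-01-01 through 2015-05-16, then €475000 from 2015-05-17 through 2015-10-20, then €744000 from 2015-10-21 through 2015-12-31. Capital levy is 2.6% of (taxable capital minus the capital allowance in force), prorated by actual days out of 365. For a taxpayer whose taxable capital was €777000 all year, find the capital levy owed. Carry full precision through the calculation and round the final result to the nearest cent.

€7954.58

2015-01-01 to 2015-05-16: 136 days, exemption €322000 → (€777000 − €322000) × 2.6% × 136/365 = €4407.8904
2015-05-17 to 2015-10-20: 157 days, exemption €475000 → (€777000 − €475000) × 2.6% × 157/365 = €3377.4356
2015-10-21 to 2015-12-31: 72 days, exemption €744000 → (€777000 − €744000) × 2.6% × 72/365 = €169.2493
Total = €7954.5753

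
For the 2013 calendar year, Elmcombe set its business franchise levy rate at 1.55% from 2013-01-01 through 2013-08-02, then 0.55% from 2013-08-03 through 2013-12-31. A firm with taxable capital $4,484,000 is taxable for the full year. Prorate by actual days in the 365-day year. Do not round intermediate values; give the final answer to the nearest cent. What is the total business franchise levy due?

2013-01-01 to 2013-08-02: 214 days at 1.55% → $4,484,000 × 1.55% × 214/365 = $40,749.1178
2013-08-03 to 2013-12-31: 151 days at 0.55% → $4,484,000 × 0.55% × 151/365 = $10,202.6356
Total = $50,951.7534

$50,951.75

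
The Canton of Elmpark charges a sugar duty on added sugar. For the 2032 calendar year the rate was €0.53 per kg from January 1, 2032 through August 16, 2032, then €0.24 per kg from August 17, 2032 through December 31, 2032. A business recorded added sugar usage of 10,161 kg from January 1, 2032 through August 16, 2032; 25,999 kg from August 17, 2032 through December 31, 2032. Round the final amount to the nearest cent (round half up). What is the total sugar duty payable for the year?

January 1 – August 16, 2032: 10,161 kg at €0.53/kg → €5,385.33
August 17 – December 31, 2032: 25,999 kg at €0.24/kg → €6,239.76

€11,625.09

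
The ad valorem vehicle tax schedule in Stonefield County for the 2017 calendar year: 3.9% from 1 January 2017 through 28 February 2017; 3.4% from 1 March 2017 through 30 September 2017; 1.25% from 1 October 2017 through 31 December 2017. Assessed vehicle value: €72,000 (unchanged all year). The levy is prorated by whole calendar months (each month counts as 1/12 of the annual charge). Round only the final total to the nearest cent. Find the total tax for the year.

1 January – 28 February 2017: 2 months at 3.9% → €72,000 × 3.9% × 2/12 = €468.0000
1 March – 30 September 2017: 7 months at 3.4% → €72,000 × 3.4% × 7/12 = €1,428.0000
1 October – 31 December 2017: 3 months at 1.25% → €72,000 × 1.25% × 3/12 = €225.0000
Total = €2,121.0000

€2,121.00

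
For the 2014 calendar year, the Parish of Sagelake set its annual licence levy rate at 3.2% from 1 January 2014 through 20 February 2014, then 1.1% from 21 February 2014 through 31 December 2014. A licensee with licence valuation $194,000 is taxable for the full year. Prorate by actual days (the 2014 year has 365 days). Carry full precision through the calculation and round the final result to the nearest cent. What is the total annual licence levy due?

$2,703.24

1 January – 20 February 2014: 51 days at 3.2% → $194,000 × 3.2% × 51/365 = $867.4192
21 February – 31 December 2014: 314 days at 1.1% → $194,000 × 1.1% × 314/365 = $1,835.8247
Total = $2,703.2438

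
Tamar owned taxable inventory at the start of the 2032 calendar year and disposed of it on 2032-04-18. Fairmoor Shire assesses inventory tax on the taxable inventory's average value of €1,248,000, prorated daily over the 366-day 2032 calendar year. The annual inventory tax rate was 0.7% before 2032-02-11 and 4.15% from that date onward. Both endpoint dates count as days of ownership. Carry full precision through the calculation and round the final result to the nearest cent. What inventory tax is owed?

2032-01-01 to 2032-02-10: 41 days at 0.7% → €1,248,000 × 0.7% × 41/366 = €978.6230
2032-02-11 to 2032-04-18: 68 days at 4.15% → €1,248,000 × 4.15% × 68/366 = €9,622.5574
Total = €10,601.1803

€10,601.18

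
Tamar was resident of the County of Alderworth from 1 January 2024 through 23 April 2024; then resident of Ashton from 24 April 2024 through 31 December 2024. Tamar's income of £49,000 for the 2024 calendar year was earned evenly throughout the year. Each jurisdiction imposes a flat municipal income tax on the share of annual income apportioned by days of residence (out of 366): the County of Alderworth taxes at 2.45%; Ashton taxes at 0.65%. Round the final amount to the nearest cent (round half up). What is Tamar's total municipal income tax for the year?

£593.22

The County of Alderworth, 1 January – 23 April 2024: 114 days → £49,000 × 2.45% × 114/366 = £373.9262
Ashton, 24 April – 31 December 2024: 252 days → £49,000 × 0.65% × 252/366 = £219.2951
Total = £593.2213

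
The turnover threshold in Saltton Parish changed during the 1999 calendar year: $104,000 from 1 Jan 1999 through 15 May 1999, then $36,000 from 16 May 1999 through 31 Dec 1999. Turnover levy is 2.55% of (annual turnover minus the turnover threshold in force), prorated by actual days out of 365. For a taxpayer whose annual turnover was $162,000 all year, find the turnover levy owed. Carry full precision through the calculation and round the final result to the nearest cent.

1 Jan – 15 May 1999: 135 days, exemption $104,000 → ($162,000 − $104,000) × 2.55% × 135/365 = $547.0274
16 May – 31 Dec 1999: 230 days, exemption $36,000 → ($162,000 − $36,000) × 2.55% × 230/365 = $2,024.6301
Total = $2,571.6575

$2,571.66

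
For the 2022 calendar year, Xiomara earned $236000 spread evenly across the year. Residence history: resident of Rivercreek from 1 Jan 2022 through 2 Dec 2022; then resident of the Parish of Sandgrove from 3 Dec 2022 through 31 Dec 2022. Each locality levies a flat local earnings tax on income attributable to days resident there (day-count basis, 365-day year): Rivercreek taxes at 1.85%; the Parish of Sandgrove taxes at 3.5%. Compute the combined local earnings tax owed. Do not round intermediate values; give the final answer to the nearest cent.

$4675.39

Rivercreek, 1 Jan – 2 Dec 2022: 336 days → $236000 × 1.85% × 336/365 = $4019.1123
The Parish of Sandgrove, 3 Dec – 31 Dec 2022: 29 days → $236000 × 3.5% × 29/365 = $656.2740
Total = $4675.3863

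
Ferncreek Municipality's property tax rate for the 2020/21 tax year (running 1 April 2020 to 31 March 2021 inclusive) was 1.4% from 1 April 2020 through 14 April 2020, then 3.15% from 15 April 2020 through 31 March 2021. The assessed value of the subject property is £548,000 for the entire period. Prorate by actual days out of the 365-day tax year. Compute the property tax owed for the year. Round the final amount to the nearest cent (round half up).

1 April – 14 April 2020: 14 days at 1.4% → £548,000 × 1.4% × 14/365 = £294.2685
15 April 2020 – 31 March 2021: 351 days at 3.15% → £548,000 × 3.15% × 351/365 = £16,599.8959
Total = £16,894.1644

£16,894.16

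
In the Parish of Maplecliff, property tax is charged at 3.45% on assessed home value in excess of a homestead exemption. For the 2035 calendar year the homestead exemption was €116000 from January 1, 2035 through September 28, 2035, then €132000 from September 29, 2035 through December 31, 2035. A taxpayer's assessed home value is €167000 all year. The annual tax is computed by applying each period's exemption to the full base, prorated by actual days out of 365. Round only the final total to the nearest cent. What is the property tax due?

January 1 – September 28, 2035: 271 days, exemption €116000 → (€167000 − €116000) × 3.45% × 271/365 = €1306.3685
September 29 – December 31, 2035: 94 days, exemption €132000 → (€167000 − €132000) × 3.45% × 94/365 = €310.9726
Total = €1617.3411

€1617.34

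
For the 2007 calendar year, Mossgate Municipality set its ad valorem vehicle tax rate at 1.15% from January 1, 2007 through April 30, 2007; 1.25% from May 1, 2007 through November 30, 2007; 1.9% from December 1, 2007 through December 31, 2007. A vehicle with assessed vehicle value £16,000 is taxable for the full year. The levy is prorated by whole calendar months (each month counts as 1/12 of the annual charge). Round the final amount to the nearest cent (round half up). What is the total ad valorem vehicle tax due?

January 1 – April 30, 2007: 4 months at 1.15% → £16,000 × 1.15% × 4/12 = £61.3333
May 1 – November 30, 2007: 7 months at 1.25% → £16,000 × 1.25% × 7/12 = £116.6667
December 1 – December 31, 2007: 1 month at 1.9% → £16,000 × 1.9% × 1/12 = £25.3333
Total = £203.3333

£203.33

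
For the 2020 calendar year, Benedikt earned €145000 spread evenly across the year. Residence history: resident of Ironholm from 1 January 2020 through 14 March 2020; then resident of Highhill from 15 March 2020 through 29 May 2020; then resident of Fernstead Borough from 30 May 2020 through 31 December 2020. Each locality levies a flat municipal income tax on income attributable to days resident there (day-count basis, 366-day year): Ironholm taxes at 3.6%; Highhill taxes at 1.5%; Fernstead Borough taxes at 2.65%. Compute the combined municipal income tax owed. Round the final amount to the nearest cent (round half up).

Ironholm, 1 January – 14 March 2020: 74 days → €145000 × 3.6% × 74/366 = €1055.4098
Highhill, 15 March – 29 May 2020: 76 days → €145000 × 1.5% × 76/366 = €451.6393
Fernstead Borough, 30 May – 31 December 2020: 216 days → €145000 × 2.65% × 216/366 = €2267.7049
Total = €3774.7541

€3774.75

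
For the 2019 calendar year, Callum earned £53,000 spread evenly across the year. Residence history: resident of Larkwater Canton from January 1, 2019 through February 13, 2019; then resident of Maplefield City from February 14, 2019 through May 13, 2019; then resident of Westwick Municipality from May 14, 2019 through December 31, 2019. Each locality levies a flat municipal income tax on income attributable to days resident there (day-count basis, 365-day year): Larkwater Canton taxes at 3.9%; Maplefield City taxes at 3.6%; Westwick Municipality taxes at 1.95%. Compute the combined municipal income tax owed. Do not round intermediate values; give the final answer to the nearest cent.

£1,371.32

Larkwater Canton, January 1 – February 13, 2019: 44 days → £53,000 × 3.9% × 44/365 = £249.1726
Maplefield City, February 14 – May 13, 2019: 89 days → £53,000 × 3.6% × 89/365 = £465.2384
Westwick Municipality, May 14 – December 31, 2019: 232 days → £53,000 × 1.95% × 232/365 = £656.9096
Total = £1,371.3205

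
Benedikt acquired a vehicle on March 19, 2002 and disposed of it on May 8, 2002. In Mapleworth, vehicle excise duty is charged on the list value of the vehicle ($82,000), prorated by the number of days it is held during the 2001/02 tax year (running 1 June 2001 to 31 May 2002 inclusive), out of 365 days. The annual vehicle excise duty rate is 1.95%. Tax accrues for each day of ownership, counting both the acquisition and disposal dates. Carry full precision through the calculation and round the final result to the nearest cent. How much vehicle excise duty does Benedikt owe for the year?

Days held (March 19 – May 8, 2002): 51 out of 365
Tax = $82,000 × 1.95% × 51/365 = $223.4219

$223.42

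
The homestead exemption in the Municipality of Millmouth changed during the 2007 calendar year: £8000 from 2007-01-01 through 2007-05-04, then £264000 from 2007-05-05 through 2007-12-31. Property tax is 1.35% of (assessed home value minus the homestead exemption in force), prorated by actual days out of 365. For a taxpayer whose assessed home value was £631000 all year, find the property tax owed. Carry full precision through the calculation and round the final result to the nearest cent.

£6128.59

2007-01-01 to 2007-05-04: 124 days, exemption £8000 → (£631000 − £8000) × 1.35% × 124/365 = £2857.2658
2007-05-05 to 2007-12-31: 241 days, exemption £264000 → (£631000 − £264000) × 1.35% × 241/365 = £3271.3274
Total = £6128.5932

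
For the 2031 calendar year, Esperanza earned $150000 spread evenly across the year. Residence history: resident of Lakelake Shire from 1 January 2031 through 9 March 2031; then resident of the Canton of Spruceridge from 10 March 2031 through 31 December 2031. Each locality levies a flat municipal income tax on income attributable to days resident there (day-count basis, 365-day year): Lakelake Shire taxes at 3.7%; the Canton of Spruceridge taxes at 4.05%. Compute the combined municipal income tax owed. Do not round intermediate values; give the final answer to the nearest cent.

$5977.19

Lakelake Shire, 1 January – 9 March 2031: 68 days → $150000 × 3.7% × 68/365 = $1033.9726
The Canton of Spruceridge, 10 March – 31 December 2031: 297 days → $150000 × 4.05% × 297/365 = $4943.2192
Total = $5977.1918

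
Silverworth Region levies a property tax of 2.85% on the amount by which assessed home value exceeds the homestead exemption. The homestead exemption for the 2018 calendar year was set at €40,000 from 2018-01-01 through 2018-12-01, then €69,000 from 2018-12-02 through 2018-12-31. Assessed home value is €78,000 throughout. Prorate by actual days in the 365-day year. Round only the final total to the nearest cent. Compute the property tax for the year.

€1,015.07

2018-01-01 to 2018-12-01: 335 days, exemption €40,000 → (€78,000 − €40,000) × 2.85% × 335/365 = €993.9863
2018-12-02 to 2018-12-31: 30 days, exemption €69,000 → (€78,000 − €69,000) × 2.85% × 30/365 = €21.0822
Total = €1,015.0685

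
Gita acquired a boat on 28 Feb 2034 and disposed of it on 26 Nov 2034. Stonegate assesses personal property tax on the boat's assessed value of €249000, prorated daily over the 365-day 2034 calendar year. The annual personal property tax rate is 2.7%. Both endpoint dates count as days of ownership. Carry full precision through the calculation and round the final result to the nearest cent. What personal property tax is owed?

€5010.02

Days held (28 Feb – 26 Nov 2034): 272 out of 365
Tax = €249000 × 2.7% × 272/365 = €5010.0164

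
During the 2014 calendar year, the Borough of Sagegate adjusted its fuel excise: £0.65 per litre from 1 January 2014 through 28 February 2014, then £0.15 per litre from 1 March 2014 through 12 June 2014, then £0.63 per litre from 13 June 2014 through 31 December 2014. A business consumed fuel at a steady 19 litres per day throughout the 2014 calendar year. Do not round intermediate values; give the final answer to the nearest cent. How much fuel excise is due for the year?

£3442.99

1 January – 28 February 2014: 59 days × 19 litres/day = 1,121 litres at £0.65/litre → £728.65
1 March – 12 June 2014: 104 days × 19 litres/day = 1,976 litres at £0.15/litre → £296.40
13 June – 31 December 2014: 202 days × 19 litres/day = 3,838 litres at £0.63/litre → £2417.94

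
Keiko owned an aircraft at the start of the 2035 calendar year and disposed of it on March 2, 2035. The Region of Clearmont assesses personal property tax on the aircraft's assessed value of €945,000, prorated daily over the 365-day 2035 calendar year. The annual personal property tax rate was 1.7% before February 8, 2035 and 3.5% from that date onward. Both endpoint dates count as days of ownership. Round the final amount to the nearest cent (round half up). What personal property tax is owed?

January 1 – February 7, 2035: 38 days at 1.7% → €945,000 × 1.7% × 38/365 = €1,672.5205
February 8 – March 2, 2035: 23 days at 3.5% → €945,000 × 3.5% × 23/365 = €2,084.1781
Total = €3,756.6986

€3,756.70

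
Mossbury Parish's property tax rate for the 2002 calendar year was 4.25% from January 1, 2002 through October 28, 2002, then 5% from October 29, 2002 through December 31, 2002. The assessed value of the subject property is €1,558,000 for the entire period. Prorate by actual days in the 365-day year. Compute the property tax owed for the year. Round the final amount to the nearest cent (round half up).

€68,263.88

January 1 – October 28, 2002: 301 days at 4.25% → €1,558,000 × 4.25% × 301/365 = €54,604.6986
October 29 – December 31, 2002: 64 days at 5% → €1,558,000 × 5% × 64/365 = €13,659.1781
Total = €68,263.8767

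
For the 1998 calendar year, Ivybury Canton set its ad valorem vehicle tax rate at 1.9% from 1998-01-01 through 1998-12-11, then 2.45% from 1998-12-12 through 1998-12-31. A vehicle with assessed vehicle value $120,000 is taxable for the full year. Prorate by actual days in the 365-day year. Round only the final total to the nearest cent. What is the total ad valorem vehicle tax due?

$2,316.16

1998-01-01 to 1998-12-11: 345 days at 1.9% → $120,000 × 1.9% × 345/365 = $2,155.0685
1998-12-12 to 1998-12-31: 20 days at 2.45% → $120,000 × 2.45% × 20/365 = $161.0959
Total = $2,316.1644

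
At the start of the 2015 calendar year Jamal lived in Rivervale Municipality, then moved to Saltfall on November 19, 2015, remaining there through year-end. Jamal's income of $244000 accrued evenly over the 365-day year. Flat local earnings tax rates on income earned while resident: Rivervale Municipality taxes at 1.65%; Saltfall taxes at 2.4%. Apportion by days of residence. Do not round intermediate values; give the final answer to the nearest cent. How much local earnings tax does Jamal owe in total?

$4241.59

Rivervale Municipality, January 1 – November 18, 2015: 322 days → $244000 × 1.65% × 322/365 = $3551.7041
Saltfall, November 19 – December 31, 2015: 43 days → $244000 × 2.4% × 43/365 = $689.8849
Total = $4241.5890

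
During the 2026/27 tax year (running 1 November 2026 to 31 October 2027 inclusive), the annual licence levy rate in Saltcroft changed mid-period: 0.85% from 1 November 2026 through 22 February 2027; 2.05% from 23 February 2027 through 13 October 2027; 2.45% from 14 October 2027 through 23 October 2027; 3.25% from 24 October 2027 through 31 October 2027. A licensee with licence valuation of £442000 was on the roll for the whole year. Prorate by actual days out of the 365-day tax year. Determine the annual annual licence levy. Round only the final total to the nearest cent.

£7569.10

1 November 2026 – 22 February 2027: 114 days at 0.85% → £442000 × 0.85% × 114/365 = £1173.4192
23 February – 13 October 2027: 233 days at 2.05% → £442000 × 2.05% × 233/365 = £5784.1452
14 October – 23 October 2027: 10 days at 2.45% → £442000 × 2.45% × 10/365 = £296.6849
24 October – 31 October 2027: 8 days at 3.25% → £442000 × 3.25% × 8/365 = £314.8493
Total = £7569.0986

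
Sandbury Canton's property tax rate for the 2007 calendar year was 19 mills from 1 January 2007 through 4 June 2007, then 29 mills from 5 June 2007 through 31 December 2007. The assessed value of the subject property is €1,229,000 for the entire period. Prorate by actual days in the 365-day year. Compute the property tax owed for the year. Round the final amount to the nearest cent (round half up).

1 January – 4 June 2007: 155 days at 19 mills → €1,229,000 × 1.9% × 155/365 = €9,916.1781
5 June – 31 December 2007: 210 days at 29 mills → €1,229,000 × 2.9% × 210/365 = €20,505.7808
Total = €30,421.9589

€30,421.96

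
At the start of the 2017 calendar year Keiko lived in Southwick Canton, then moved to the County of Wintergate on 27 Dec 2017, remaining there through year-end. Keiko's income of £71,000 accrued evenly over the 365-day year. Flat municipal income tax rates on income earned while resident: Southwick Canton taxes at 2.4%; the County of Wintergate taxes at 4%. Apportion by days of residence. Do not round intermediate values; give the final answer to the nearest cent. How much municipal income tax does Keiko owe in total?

Southwick Canton, 1 Jan – 26 Dec 2017: 360 days → £71,000 × 2.4% × 360/365 = £1,680.6575
The County of Wintergate, 27 Dec – 31 Dec 2017: 5 days → £71,000 × 4% × 5/365 = £38.9041
Total = £1,719.5616

£1,719.56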